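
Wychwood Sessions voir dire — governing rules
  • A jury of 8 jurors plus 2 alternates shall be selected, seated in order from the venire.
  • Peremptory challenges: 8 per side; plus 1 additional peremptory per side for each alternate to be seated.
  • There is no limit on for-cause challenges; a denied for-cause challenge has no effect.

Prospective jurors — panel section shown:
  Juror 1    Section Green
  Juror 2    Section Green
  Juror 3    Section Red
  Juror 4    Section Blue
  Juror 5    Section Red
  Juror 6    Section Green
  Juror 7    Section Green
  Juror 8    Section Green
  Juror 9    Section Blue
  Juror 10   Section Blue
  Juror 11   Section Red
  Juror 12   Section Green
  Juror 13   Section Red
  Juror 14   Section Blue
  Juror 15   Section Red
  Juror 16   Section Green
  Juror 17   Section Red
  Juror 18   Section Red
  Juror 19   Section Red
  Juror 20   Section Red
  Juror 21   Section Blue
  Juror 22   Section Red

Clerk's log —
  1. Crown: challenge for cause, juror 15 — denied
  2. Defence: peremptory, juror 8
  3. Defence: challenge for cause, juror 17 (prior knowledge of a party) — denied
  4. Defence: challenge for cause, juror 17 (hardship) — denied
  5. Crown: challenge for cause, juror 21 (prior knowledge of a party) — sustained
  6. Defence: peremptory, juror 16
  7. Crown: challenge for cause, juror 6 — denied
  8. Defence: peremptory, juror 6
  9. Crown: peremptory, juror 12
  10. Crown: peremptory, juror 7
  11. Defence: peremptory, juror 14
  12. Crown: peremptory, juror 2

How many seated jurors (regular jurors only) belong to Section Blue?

3

Removed: #2, #6, #7, #8, #12, #14, #16, #21.
Seated jurors 1–8: #1, #3, #4, #5, #9, #10, #11, #13 (alternates #15, #17 not counted).
Of those, in Section Blue: #4, #9, #10 → 3.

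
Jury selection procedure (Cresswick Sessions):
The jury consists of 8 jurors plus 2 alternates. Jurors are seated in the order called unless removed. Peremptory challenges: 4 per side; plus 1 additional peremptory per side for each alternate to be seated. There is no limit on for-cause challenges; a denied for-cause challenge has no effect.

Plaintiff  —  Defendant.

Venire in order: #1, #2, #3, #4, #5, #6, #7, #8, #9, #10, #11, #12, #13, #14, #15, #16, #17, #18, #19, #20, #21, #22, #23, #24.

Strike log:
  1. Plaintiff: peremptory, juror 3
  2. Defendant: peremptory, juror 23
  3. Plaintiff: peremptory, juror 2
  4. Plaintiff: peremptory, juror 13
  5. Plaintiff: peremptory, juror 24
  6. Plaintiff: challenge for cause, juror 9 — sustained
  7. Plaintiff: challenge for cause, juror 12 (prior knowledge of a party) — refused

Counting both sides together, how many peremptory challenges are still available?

Plaintiff allotment: 4 base + 1 × 2 alternates = 6. Defendant allotment: 4 base + 1 × 2 alternates = 6.
Plaintiff peremptories used: #3, #2, #13, #24 — 4 (for-cause on #9, #12 don't count).
Defendant peremptories used: #23 — 1.
Remaining: (6 − 4) + (6 − 1) = 7.

7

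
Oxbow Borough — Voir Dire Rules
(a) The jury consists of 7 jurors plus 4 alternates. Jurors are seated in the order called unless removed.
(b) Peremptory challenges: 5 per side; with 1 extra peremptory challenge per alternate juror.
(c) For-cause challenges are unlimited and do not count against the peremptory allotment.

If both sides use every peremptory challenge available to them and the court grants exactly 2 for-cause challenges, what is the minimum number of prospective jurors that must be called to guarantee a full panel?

Seats to fill: 7 + 4 alternates = 11.
Peremptories: 5 + 1×4 = 9 per side × 2 sides = 18.
For-cause removals: 2.
Minimum venire: 11 + 18 + 2 = 31.

31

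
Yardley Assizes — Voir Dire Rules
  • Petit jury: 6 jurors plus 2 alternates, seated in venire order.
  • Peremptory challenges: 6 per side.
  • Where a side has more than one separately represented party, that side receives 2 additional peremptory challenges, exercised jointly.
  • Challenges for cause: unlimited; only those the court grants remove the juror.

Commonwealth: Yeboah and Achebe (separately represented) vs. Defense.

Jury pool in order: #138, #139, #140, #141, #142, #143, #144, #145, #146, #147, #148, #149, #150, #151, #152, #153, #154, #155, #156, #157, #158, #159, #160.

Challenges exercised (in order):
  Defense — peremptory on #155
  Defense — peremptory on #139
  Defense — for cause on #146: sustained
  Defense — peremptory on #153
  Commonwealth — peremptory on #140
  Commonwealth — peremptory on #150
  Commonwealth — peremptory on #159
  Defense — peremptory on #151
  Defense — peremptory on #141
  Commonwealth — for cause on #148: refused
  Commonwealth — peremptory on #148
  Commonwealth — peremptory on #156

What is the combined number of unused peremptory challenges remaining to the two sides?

Commonwealth allotment: 6 base + 2 multi-party = 8. Defense allotment: 6.
Commonwealth peremptories used: #140, #150, #159, #148, #156 — 5 (the for-cause on #148 doesn't count).
Defense peremptories used: #155, #139, #153, #151, #141 — 5 (the for-cause on #146 doesn't count).
Remaining: (8 − 5) + (6 − 5) = 4.

4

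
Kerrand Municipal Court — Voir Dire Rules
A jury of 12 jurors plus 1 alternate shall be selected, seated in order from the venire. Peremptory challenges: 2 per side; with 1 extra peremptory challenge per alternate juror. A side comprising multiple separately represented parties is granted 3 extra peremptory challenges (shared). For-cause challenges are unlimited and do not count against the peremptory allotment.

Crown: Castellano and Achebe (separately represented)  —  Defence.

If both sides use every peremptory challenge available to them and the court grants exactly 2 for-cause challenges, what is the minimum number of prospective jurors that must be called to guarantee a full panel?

Seats to fill: 12 + 1 alternates = 13.
Peremptories — Crown: 2 + 1×1 + 3 = 6; Defence: 2 + 1×1 = 3; total 9.
For-cause removals: 2.
Minimum venire: 13 + 9 + 2 = 24.

24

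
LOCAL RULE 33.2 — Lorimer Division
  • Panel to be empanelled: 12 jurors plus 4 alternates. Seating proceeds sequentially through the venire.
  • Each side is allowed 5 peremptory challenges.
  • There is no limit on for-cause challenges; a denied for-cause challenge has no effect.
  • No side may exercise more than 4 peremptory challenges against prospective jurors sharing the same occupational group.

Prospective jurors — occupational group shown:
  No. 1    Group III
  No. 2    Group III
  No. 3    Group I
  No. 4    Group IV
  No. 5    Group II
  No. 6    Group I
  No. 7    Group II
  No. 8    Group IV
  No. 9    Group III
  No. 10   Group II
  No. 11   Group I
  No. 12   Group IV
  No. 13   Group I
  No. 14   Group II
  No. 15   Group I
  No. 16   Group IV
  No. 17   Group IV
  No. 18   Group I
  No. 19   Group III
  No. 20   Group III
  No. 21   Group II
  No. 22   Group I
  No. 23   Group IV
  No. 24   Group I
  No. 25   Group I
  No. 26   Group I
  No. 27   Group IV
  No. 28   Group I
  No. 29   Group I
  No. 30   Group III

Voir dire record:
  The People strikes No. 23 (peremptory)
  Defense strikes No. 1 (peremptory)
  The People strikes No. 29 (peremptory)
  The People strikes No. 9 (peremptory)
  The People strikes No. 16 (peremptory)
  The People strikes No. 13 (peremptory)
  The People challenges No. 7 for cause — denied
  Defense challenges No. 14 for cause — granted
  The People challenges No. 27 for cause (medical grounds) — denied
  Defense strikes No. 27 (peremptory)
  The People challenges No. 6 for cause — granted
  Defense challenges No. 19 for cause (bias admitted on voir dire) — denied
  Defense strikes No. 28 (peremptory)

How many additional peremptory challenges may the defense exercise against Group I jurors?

Defense peremptories so far: #1, #27, #28 — 3 of 5 used, 2 left overall.
Against Group I: #28 — 1 used; per-group cap 4 leaves 3.
Binding limit: min(2, 3) = 2.

2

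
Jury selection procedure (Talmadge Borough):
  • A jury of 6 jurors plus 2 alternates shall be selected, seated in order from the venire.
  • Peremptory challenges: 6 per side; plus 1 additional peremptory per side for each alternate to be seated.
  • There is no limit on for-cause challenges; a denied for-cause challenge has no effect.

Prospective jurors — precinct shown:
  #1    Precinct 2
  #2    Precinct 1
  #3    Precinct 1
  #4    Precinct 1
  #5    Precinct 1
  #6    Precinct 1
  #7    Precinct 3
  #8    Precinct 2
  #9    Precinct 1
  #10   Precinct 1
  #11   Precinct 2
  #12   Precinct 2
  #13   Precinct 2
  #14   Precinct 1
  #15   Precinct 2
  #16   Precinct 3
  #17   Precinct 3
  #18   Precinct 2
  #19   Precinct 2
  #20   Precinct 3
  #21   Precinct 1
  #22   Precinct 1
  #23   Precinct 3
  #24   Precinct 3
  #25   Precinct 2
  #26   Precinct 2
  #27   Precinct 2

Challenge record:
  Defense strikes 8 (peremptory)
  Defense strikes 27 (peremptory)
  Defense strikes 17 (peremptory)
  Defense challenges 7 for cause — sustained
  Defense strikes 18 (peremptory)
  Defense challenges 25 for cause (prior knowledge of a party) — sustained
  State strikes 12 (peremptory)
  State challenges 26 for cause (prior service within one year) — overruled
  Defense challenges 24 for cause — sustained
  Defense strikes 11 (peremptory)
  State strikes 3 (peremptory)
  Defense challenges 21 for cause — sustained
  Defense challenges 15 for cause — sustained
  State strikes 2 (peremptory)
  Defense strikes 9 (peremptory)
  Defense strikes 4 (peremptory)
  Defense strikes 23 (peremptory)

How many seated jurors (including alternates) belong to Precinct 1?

Removed: #2, #3, #4, #7, #8, #9, #11, #12, #15, #17, #18, #21, #23, #24, #25, #27.
Seated (8 incl. alternates): #1, #5, #6, #10, #13, #14, #16, #19.
Of those, in Precinct 1: #5, #6, #10, #14 → 4.

4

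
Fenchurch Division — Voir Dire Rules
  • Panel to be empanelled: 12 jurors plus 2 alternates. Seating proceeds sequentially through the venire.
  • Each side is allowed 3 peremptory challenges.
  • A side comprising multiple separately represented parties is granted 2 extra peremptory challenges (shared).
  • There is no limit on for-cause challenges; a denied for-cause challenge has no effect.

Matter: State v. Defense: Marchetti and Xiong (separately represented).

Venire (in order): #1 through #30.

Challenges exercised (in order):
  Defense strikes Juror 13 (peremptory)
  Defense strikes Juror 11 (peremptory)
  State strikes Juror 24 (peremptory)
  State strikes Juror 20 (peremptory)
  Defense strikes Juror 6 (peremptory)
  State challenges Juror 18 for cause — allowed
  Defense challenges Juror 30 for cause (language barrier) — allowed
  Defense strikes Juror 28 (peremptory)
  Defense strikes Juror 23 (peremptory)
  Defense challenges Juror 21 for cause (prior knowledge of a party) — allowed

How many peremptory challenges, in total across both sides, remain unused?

1

State allotment: 3. Defense allotment: 3 base + 2 multi-party = 5.
State peremptories used: #24, #20 — 2 (the for-cause on #18 doesn't count).
Defense peremptories used: #13, #11, #6, #28, #23 — 5 (for-cause on #30, #21 don't count).
Remaining: (3 − 2) + (5 − 5) = 1.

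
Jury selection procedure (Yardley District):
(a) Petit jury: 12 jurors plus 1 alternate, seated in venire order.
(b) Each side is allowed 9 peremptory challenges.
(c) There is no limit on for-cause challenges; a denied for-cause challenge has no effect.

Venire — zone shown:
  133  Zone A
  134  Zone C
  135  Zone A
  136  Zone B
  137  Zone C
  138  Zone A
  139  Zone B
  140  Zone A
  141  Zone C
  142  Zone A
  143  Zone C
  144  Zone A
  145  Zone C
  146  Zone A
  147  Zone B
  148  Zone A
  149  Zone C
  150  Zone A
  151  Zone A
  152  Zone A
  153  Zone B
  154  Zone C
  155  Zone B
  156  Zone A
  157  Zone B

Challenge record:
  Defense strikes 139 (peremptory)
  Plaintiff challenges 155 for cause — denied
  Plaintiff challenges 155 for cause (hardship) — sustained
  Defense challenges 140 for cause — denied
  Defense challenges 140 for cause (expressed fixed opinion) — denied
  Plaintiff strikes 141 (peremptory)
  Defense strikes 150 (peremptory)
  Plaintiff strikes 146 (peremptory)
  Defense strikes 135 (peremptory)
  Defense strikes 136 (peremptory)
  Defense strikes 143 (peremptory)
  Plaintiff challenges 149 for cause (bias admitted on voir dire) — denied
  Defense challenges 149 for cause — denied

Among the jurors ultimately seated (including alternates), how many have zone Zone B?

1

Removed: #135, #136, #139, #141, #143, #146, #150, #155.
Seated (13 incl. alternates): #133, #134, #137, #138, #140, #142, #144, #145, #147, #148, #149, #151, #152.
Of those, in Zone B: #147 → 1.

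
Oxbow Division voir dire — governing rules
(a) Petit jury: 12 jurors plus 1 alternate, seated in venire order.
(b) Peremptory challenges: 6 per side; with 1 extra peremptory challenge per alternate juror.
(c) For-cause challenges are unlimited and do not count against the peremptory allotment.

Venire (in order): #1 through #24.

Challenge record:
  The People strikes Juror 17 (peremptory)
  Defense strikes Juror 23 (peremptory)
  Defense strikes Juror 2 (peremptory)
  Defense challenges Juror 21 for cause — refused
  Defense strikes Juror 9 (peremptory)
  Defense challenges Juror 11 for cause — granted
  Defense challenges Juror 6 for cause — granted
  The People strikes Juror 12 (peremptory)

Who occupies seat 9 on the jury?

Removed: #2, #6, #9, #11, #12, #17, #23. (#21 stays — for-cause denied.)
Seating in order: seats 1–12 → #1, #3, #4, #5, #7, #8, #10, #13, #14, #15, #16, #18; alternates → #19.
So seat 9 is #14.

14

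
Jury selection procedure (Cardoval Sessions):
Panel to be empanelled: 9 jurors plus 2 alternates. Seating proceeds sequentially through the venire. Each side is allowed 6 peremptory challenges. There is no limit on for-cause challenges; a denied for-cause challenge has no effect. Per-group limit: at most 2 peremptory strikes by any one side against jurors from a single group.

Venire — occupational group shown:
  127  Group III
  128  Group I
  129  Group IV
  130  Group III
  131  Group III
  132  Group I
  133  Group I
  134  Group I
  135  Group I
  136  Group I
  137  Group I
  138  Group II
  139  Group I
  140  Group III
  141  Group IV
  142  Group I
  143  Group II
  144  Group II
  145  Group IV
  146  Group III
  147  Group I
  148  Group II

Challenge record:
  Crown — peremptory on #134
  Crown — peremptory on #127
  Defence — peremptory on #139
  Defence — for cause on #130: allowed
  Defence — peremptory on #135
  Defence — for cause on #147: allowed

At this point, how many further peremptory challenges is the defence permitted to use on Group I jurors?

0

Defence peremptories so far: #139, #135 — 2 of 6 used, 4 left overall.
Against Group I: #139, #135 — 2 used; per-group cap 2 leaves 0.
Binding limit: min(4, 0) = 0.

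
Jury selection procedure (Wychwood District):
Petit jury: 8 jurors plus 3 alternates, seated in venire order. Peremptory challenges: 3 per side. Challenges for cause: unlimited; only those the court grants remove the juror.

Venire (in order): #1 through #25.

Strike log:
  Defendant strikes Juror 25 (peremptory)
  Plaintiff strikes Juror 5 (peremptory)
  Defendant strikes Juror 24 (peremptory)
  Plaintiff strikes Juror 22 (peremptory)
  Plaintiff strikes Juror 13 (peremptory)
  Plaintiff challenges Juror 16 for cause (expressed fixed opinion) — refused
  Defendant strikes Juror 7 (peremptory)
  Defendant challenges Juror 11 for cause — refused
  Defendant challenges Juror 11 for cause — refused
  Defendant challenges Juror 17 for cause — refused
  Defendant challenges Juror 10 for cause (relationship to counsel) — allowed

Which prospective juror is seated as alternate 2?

14

Removed: #5, #7, #10, #13, #22, #24, #25. (#11, #16, #17 stay — for-cause denied.)
Seating in order: seats 1–8 → #1, #2, #3, #4, #6, #8, #9, #11; alternates → #12, #14, #15.
So alternate 2 is #14.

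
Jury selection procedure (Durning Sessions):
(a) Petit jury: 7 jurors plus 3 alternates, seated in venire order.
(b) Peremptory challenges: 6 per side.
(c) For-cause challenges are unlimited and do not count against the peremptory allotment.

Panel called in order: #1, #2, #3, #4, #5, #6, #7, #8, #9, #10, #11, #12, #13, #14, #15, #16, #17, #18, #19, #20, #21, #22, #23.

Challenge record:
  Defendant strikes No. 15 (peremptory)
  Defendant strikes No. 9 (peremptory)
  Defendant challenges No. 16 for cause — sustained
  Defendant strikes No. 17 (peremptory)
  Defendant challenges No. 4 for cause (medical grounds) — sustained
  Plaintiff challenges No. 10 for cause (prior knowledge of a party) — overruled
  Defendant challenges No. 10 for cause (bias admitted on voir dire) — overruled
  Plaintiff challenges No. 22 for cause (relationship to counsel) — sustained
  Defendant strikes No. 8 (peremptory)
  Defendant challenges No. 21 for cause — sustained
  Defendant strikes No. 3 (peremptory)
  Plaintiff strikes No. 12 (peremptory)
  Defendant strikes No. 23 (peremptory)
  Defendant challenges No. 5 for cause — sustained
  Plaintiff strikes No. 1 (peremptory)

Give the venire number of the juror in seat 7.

Removed: #1, #3, #4, #5, #8, #9, #12, #15, #16, #17, #21, #22, #23. (#10 stays — for-cause denied.)
Seating in order: seats 1–7 → #2, #6, #7, #10, #11, #13, #14; alternates → #18, #19, #20.
So seat 7 is #14.

14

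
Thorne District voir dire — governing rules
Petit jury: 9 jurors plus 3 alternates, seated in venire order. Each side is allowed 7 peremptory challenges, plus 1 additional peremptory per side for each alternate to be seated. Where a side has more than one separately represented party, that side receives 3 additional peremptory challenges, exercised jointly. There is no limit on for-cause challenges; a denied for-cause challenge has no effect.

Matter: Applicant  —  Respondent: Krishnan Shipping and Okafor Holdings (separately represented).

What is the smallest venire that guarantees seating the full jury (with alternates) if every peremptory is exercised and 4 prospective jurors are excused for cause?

Seats to fill: 9 + 3 alternates = 12.
Peremptories — Applicant: 7 + 1×3 = 10; Respondent: 7 + 1×3 + 3 = 13; total 23.
For-cause removals: 4.
Minimum venire: 12 + 23 + 4 = 39.

39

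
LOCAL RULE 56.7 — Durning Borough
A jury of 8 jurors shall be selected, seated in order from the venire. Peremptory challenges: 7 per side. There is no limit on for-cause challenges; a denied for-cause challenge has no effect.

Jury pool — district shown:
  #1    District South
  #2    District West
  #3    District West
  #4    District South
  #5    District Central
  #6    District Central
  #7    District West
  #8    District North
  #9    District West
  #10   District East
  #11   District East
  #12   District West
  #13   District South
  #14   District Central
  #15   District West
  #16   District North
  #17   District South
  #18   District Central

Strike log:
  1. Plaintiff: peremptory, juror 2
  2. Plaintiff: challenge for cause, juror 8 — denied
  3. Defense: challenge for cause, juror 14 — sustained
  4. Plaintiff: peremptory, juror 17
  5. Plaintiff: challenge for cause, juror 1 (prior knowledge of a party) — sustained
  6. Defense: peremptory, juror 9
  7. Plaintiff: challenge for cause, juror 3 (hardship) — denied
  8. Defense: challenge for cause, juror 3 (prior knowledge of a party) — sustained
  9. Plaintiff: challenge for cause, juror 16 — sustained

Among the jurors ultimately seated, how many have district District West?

Removed: #1, #2, #3, #9, #14, #16, #17.
Seated jurors 1–8: #4, #5, #6, #7, #8, #10, #11, #12.
Of those, in District West: #7, #12 → 2.

2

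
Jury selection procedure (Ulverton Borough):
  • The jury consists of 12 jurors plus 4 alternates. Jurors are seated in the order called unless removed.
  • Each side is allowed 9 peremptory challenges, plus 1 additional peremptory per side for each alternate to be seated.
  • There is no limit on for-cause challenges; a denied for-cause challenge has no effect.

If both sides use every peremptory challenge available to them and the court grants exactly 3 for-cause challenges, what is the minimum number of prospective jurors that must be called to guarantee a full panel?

Seats to fill: 12 + 4 alternates = 16.
Peremptories: 9 + 1×4 = 13 per side × 2 sides = 26.
For-cause removals: 3.
Minimum venire: 16 + 26 + 3 = 45.

45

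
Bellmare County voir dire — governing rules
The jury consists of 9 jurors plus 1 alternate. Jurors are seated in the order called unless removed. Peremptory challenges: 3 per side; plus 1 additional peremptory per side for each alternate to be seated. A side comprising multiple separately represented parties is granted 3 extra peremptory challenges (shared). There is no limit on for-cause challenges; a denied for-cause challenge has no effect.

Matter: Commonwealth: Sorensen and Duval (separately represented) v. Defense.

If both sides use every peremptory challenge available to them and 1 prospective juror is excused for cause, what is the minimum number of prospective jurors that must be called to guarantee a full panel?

22

Seats to fill: 9 + 1 alternates = 10.
Peremptories — Commonwealth: 3 + 1×1 + 3 = 7; Defense: 3 + 1×1 = 4; total 11.
For-cause removals: 1.
Minimum venire: 10 + 11 + 1 = 22.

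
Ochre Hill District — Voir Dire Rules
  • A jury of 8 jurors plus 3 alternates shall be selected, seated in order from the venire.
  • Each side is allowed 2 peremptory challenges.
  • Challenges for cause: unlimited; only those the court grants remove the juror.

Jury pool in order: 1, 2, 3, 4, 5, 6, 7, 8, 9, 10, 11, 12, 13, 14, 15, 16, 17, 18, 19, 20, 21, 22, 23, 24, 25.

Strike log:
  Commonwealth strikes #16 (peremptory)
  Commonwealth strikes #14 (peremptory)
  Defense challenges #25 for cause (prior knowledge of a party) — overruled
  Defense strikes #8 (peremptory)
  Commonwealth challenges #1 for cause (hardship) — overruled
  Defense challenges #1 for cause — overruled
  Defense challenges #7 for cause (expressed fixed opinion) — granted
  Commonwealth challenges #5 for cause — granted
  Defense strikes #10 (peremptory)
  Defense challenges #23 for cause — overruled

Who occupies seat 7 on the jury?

Removed: #5, #7, #8, #10, #14, #16. (#1, #23, #25 stay — for-cause denied.)
Seating in order: seats 1–8 → #1, #2, #3, #4, #6, #9, #11, #12; alternates → #13, #15, #17.
So seat 7 is #11.

11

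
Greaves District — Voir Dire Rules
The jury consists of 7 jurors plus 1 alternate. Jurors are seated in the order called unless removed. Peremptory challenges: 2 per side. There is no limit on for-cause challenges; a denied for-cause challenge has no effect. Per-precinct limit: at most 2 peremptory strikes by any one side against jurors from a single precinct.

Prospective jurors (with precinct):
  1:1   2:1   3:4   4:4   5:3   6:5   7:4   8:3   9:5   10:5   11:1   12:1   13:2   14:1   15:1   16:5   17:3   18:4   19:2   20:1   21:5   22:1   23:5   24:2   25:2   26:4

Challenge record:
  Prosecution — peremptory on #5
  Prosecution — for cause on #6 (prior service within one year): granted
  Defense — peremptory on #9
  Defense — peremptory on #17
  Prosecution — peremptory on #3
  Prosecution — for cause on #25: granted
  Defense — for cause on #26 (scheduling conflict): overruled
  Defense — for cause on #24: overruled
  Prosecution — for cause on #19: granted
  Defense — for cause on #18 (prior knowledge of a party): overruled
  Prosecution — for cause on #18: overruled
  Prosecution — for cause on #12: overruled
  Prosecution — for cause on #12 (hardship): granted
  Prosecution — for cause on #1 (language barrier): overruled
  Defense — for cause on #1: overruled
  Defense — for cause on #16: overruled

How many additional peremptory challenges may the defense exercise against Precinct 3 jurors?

0

Defense peremptories so far: #9, #17 — 2 of 2 used, 0 left overall.
Against Precinct 3: #17 — 1 used; per-precinct cap 2 leaves 1.
Binding limit: min(0, 1) = 0.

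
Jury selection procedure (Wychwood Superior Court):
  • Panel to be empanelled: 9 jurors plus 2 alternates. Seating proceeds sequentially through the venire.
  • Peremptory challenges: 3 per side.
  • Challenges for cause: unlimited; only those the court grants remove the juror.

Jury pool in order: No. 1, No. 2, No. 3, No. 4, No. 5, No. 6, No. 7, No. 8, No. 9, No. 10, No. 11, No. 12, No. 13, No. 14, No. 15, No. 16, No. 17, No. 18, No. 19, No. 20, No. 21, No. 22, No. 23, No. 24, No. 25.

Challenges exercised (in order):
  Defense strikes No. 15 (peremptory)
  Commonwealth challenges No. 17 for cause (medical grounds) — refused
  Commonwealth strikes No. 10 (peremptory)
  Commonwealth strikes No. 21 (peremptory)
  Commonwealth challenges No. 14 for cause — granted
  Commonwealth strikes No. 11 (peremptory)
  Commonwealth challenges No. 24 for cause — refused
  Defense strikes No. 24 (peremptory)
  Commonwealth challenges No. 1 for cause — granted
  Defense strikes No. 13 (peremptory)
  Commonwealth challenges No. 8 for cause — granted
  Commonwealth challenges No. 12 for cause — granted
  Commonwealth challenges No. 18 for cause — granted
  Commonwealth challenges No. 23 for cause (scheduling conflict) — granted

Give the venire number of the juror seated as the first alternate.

Removed: #1, #8, #10, #11, #12, #13, #14, #15, #18, #21, #23, #24. (#17 stays — for-cause denied.)
Filling seats in venire order through position 10: #2, #3, #4, #5, #6, #7, #9, #16, #17, #19.
So alternate 1 is #19.

19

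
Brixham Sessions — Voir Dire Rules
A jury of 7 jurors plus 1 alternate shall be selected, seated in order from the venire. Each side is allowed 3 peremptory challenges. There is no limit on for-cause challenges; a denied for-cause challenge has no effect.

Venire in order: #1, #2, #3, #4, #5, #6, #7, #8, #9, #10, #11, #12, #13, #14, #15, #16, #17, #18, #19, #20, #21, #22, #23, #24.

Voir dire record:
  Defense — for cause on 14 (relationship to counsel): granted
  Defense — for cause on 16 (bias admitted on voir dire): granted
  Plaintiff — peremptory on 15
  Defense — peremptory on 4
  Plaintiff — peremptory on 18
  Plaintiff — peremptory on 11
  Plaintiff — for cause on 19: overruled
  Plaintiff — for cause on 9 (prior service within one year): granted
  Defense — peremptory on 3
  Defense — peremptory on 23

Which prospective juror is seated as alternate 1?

12

Removed: #3, #4, #9, #11, #14, #15, #16, #18, #23. (#19 stays — for-cause denied.)
Seating in order: seats 1–7 → #1, #2, #5, #6, #7, #8, #10; alternates → #12.
So alternate 1 is #12.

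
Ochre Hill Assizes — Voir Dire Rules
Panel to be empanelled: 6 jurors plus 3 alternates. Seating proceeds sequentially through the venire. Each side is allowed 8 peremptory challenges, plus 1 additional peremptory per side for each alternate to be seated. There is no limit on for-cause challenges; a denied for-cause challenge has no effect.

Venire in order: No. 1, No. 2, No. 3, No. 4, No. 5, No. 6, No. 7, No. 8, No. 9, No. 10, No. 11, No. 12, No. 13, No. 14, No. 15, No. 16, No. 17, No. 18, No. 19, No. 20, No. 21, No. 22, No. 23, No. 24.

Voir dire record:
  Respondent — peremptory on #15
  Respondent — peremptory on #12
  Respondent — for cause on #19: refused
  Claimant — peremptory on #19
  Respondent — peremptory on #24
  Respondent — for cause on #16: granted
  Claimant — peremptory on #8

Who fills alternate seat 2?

9

Removed: #8, #12, #15, #16, #19, #24.
Seating in order: seats 1–6 → #1, #2, #3, #4, #5, #6; alternates → #7, #9, #10.
So alternate 2 is #9.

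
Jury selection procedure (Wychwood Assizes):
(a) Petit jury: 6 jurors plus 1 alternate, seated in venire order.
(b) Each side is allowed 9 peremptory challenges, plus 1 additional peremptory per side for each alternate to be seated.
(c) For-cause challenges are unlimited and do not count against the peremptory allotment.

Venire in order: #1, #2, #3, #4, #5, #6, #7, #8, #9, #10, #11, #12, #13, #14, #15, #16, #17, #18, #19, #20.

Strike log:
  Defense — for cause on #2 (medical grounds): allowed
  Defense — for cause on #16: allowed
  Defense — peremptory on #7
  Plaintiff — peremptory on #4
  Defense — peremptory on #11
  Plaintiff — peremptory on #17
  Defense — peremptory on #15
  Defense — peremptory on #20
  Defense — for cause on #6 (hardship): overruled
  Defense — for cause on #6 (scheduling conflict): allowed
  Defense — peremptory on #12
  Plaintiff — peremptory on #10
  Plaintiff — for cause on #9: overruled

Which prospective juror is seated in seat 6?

13

Removed: #2, #4, #6, #7, #10, #11, #12, #15, #16, #17, #20. (#9 stays — for-cause denied.)
Seating in order: seats 1–6 → #1, #3, #5, #8, #9, #13; alternates → #14.
So seat 6 is #13.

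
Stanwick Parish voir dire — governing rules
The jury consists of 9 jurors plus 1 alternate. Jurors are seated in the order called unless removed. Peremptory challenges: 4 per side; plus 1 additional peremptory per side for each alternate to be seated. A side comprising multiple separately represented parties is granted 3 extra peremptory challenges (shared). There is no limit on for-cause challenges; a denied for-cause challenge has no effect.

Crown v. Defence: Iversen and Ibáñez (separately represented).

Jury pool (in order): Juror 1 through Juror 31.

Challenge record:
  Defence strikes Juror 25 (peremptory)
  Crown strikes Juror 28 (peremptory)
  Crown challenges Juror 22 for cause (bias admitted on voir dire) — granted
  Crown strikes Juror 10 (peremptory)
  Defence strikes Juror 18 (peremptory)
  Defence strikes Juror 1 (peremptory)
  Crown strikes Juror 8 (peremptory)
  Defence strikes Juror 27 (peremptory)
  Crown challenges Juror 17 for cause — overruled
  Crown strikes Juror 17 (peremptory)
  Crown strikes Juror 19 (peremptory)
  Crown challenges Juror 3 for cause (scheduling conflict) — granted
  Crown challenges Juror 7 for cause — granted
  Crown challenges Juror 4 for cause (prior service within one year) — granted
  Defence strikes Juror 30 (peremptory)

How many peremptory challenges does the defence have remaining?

3

Defence allotment: 4 base + 1 × 1 alternate + 3 multi-party = 8.
Defence peremptories used: #25, #18, #1, #27, #30 — 5.
Remaining: 8 − 5 = 3.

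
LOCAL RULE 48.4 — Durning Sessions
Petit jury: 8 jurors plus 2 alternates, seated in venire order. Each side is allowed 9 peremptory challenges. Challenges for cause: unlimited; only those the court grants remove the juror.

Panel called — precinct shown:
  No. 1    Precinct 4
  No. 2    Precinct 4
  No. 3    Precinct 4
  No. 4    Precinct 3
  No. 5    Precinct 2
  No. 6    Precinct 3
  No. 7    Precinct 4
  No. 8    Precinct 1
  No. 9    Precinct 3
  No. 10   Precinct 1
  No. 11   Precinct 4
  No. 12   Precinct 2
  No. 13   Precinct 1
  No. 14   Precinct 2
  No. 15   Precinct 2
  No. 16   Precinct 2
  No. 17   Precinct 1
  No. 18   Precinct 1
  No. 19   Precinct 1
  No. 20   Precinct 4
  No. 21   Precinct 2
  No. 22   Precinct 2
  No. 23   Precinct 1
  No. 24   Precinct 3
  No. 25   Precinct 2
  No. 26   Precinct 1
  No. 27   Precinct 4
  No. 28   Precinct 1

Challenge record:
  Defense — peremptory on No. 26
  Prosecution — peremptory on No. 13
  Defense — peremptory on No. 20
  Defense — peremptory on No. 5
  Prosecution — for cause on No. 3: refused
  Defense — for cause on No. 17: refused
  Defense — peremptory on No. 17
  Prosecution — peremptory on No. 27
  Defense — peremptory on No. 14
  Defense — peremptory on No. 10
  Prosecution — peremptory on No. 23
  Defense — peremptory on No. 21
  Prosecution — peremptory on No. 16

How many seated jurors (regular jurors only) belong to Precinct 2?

Removed: #5, #10, #13, #14, #16, #17, #20, #21, #23, #26, #27.
Seated jurors 1–8: #1, #2, #3, #4, #6, #7, #8, #9 (alternates #11, #12 not counted).
None of those are in Precinct 2 → 0.

0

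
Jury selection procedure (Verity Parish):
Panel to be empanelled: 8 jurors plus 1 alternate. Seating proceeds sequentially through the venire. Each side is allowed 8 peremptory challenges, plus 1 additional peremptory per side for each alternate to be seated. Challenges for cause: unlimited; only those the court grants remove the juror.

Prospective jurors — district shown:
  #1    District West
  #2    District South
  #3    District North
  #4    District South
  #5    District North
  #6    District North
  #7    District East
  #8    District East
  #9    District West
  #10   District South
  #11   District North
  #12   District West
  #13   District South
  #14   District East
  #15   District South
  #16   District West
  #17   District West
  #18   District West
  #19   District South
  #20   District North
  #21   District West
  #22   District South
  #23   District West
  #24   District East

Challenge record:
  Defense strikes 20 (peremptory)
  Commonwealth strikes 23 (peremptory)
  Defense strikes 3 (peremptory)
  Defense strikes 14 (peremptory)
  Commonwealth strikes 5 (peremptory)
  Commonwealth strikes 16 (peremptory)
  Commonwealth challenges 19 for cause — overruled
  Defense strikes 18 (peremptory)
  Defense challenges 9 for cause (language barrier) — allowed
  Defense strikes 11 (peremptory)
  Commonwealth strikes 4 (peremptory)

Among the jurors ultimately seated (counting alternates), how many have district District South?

4

Removed: #3, #4, #5, #9, #11, #14, #16, #18, #20, #23.
Seated (9 incl. alternates): #1, #2, #6, #7, #8, #10, #12, #13, #15.
Of those, in District South: #2, #10, #13, #15 → 4.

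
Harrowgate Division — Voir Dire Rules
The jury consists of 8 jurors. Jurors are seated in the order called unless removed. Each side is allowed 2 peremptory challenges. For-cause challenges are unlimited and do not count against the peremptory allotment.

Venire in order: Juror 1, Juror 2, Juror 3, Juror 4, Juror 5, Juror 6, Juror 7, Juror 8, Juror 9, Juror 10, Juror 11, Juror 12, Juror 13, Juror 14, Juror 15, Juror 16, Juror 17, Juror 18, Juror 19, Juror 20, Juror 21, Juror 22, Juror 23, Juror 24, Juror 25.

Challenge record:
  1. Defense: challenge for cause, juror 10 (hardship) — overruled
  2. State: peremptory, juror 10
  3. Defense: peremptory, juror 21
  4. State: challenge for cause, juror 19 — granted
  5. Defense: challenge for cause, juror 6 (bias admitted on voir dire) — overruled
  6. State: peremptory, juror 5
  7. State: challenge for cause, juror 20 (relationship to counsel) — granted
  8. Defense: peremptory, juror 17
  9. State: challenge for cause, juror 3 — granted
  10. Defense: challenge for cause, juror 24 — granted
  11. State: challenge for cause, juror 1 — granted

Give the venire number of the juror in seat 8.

Removed: #1, #3, #5, #10, #17, #19, #20, #21, #24. (#6 stays — for-cause denied.)
Seating in order: seats 1–8 → #2, #4, #6, #7, #8, #9, #11, #12.
So seat 8 is #12.

12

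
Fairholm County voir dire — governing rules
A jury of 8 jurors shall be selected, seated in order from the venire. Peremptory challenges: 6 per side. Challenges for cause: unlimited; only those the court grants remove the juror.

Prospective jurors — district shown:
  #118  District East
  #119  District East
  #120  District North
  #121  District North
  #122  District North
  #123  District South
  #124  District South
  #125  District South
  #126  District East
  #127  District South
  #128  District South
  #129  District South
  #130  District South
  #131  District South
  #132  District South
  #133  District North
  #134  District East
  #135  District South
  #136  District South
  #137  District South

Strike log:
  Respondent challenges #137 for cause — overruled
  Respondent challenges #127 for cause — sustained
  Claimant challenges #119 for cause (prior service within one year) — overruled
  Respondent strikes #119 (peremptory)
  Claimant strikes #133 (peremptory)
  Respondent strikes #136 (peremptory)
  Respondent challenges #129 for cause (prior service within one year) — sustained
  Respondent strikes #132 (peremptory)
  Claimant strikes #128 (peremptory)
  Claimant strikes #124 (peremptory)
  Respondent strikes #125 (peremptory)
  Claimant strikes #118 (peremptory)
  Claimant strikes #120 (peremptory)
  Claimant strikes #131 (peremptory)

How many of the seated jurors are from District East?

2

Removed: #118, #119, #120, #124, #125, #127, #128, #129, #131, #132, #133, #136.
Seated jurors 1–8: #121, #122, #123, #126, #130, #134, #135, #137.
Of those, in District East: #126, #134 → 2.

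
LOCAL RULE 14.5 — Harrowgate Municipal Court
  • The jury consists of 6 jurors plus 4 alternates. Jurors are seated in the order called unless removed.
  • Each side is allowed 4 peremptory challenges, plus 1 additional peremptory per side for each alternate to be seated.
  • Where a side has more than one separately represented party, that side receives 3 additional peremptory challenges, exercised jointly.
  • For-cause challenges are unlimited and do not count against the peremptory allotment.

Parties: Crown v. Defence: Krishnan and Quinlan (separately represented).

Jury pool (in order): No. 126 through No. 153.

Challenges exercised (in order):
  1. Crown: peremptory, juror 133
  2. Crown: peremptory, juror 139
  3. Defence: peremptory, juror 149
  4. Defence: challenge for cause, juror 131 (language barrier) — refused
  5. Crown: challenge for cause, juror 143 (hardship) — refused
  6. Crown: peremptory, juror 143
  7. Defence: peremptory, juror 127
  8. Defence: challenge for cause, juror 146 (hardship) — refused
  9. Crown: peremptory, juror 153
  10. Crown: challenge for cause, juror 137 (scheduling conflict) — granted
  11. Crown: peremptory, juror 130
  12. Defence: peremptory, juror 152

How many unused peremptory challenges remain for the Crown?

Crown allotment: 4 base + 1 × 4 alternates = 8.
Crown peremptories used: #133, #139, #143, #153, #130 — 5 (for-cause on #143, #137 don't count).
Remaining: 8 − 5 = 3.

3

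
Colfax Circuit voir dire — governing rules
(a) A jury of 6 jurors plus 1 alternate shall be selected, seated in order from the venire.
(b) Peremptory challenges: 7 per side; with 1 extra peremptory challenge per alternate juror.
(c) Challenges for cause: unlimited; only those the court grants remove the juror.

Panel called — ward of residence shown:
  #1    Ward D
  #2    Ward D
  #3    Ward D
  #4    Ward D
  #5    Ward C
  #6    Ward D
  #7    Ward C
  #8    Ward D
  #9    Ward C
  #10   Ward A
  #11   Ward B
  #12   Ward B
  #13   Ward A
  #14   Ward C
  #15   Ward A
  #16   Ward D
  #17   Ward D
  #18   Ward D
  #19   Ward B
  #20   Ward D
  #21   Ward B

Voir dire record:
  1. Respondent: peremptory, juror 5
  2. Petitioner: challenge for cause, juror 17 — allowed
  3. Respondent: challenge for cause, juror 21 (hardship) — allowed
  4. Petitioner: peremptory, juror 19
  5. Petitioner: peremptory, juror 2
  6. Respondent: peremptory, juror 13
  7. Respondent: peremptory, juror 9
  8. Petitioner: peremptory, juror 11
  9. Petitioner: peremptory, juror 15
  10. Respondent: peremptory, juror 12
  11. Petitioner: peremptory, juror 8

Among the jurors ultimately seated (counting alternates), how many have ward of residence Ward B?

0

Removed: #2, #5, #8, #9, #11, #12, #13, #15, #17, #19, #21.
Seated (7 incl. alternates): #1, #3, #4, #6, #7, #10, #14.
None of those are in Ward B → 0.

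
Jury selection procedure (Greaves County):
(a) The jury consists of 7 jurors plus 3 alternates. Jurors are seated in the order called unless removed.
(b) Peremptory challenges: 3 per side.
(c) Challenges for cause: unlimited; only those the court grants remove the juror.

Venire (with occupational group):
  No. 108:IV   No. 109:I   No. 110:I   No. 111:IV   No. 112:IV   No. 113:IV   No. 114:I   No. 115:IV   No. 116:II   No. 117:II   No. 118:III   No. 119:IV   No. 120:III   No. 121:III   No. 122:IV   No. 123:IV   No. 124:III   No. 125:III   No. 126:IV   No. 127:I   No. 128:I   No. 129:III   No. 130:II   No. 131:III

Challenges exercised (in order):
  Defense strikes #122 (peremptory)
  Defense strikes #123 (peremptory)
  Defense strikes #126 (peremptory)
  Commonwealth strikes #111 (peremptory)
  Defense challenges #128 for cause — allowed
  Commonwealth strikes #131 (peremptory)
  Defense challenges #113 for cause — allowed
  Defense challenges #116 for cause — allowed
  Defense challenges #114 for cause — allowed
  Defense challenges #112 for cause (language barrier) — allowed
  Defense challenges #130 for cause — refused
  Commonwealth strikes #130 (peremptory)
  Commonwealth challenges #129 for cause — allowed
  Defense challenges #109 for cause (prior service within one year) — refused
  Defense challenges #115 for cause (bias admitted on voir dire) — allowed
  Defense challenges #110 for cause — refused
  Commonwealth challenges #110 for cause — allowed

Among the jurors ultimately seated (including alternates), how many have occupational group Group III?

5

Removed: #110, #111, #112, #113, #114, #115, #116, #122, #123, #126, #128, #129, #130, #131.
Seated (10 incl. alternates): #108, #109, #117, #118, #119, #120, #121, #124, #125, #127.
Of those, in Group III: #118, #120, #121, #124, #125 → 5.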